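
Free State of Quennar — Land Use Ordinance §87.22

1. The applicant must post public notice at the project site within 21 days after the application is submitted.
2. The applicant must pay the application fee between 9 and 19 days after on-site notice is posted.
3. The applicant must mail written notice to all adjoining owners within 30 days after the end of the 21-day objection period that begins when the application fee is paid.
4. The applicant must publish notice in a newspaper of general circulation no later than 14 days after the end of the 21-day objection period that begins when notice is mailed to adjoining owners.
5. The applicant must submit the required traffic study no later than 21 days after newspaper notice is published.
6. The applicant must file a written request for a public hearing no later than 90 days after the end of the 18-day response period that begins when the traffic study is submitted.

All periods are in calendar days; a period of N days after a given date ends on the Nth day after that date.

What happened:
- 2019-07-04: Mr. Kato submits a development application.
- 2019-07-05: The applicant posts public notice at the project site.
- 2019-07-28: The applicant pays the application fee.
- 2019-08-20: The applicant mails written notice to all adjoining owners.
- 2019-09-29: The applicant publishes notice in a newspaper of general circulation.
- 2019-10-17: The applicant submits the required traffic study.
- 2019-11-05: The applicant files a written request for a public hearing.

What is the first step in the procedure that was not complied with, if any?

Step 1: 21 days after 2019-07-04 (when the application is submitted) is 2019-07-25; 2019-07-05 is within that limit.
Step 2: the window is 9–19 days after 2019-07-05 (when on-site notice is posted), so 2019-07-14 through 2019-07-24; done 2019-07-28 — 4 days after the window closed.
Later steps need not be reached.

Step 2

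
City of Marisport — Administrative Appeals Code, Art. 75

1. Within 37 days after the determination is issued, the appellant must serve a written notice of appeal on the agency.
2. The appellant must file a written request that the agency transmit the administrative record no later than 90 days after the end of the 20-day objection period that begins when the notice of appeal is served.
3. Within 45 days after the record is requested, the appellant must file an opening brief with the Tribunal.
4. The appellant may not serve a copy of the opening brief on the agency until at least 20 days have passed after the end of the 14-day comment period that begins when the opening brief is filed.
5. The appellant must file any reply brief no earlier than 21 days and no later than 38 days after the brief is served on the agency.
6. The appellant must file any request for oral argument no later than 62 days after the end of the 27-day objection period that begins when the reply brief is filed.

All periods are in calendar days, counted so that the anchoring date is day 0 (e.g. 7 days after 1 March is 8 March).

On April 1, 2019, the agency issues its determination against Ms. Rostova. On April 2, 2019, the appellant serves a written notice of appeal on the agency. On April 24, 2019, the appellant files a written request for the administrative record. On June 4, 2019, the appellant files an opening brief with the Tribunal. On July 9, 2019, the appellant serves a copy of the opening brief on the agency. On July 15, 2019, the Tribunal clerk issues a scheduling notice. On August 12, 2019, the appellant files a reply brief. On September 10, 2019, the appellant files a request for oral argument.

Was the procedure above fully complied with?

(1) due by April 1, 2019 + 37 days = May 8, 2019; completed April 2, 2019, before the deadline.
(2) due by April 22, 2019 + 90 days = July 21, 2019; done April 24, 2019 — timely.
(3) due by April 24, 2019 + 45 days = June 8, 2019; done June 4, 2019 — timely.
(4) permitted from June 18, 2019 + 20 days = July 8, 2019 onward; done July 9, 2019, after the minimum wait.
(5) the permitted window runs from July 9, 2019 + 21 = July 30, 2019 to July 9, 2019 + 38 = August 16, 2019; done August 12, 2019, which is between those dates.
(6) due by September 8, 2019 + 62 days = November 9, 2019; completed September 10, 2019, before the deadline.

Yes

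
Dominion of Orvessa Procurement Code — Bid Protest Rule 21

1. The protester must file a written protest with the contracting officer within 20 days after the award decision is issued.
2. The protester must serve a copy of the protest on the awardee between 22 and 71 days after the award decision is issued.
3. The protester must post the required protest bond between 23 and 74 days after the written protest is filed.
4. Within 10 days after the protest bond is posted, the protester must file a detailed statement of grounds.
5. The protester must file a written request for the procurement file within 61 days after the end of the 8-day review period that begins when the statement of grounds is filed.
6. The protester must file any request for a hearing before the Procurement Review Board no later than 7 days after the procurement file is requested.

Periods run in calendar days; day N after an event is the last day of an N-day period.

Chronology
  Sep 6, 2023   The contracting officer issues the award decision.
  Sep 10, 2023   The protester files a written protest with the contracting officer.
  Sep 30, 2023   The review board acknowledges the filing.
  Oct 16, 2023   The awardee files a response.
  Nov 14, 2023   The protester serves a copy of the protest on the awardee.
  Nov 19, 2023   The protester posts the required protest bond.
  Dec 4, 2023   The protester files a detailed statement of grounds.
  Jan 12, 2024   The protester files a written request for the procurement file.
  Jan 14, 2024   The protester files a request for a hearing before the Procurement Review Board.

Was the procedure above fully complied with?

No

Step 1: 20 days after Sep 6, 2023 (when the award decision is issued) is Sep 26, 2023; Sep 10, 2023 is within that limit.
Step 2: the window is 22–71 days after Sep 6, 2023 (when the award decision is issued), so Sep 28, 2023 through Nov 16, 2023; Nov 14, 2023 falls inside that range.
Step 3: the window is 23–74 days after Sep 10, 2023 (when the written protest is filed), so Oct 3, 2023 through Nov 23, 2023; Nov 19, 2023 falls inside that range.
Step 4: 10 days after Nov 19, 2023 (when the protest bond is posted) is Nov 29, 2023; Dec 4, 2023 misses that deadline by 5 days.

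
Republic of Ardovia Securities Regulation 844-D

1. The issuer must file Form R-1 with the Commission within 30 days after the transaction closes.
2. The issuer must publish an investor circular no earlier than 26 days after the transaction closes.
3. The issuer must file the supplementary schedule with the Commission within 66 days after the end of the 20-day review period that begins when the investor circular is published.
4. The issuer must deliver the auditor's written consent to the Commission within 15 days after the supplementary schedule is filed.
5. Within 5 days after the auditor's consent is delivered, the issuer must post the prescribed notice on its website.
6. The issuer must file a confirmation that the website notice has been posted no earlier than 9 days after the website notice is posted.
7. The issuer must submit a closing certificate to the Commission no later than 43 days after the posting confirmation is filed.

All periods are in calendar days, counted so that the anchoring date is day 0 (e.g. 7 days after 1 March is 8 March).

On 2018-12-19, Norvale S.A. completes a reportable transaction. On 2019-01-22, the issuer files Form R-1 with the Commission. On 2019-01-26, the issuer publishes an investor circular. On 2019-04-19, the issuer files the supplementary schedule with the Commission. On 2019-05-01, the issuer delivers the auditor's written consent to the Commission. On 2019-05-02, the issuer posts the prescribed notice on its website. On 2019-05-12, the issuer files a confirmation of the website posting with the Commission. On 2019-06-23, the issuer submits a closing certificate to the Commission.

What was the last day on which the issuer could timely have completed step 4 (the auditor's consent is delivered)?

Step 4 runs from 2019-04-19, when the supplementary schedule is filed. 15 days after 2019-04-19 is 2019-05-04.

2019-05-04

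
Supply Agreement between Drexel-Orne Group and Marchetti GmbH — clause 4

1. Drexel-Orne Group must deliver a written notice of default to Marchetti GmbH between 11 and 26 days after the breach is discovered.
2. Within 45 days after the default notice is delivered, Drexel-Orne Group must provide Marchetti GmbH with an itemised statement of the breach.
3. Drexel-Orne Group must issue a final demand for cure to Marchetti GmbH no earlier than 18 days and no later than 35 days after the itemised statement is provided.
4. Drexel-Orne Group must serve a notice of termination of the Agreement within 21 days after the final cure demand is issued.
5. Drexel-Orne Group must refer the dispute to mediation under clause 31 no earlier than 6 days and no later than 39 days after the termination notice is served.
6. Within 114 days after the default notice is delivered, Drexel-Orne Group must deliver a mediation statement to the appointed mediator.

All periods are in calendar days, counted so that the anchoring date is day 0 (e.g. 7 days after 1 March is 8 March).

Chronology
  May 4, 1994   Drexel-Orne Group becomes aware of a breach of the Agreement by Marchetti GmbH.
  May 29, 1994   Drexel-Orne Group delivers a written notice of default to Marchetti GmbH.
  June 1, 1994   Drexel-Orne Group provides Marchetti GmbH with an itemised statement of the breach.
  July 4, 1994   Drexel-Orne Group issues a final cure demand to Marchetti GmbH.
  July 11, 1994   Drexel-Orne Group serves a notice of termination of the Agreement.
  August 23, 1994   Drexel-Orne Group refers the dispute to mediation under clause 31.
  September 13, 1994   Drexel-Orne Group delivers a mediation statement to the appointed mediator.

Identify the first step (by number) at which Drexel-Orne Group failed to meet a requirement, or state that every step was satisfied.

Step 1: the window is 11–26 days after May 4, 1994 (when the breach is discovered), so May 15, 1994 through May 30, 1994; done May 29, 1994, which is between those dates.
Step 2: 45 days after May 29, 1994 (when the default notice is delivered) is July 13, 1994; June 1, 1994 is within that limit.
Step 3: the window is 18–35 days after June 1, 1994 (when the itemised statement is provided), so June 19, 1994 through July 6, 1994; done July 4, 1994, which is between those dates.
Step 4: 21 days after July 4, 1994 (when the final cure demand is issued) is July 25, 1994; done July 11, 1994 — timely.
Step 5: the window is 6–39 days after July 11, 1994 (when the termination notice is served), so July 17, 1994 through August 19, 1994; August 23, 1994 is 4 days past the end of the window.

Step 5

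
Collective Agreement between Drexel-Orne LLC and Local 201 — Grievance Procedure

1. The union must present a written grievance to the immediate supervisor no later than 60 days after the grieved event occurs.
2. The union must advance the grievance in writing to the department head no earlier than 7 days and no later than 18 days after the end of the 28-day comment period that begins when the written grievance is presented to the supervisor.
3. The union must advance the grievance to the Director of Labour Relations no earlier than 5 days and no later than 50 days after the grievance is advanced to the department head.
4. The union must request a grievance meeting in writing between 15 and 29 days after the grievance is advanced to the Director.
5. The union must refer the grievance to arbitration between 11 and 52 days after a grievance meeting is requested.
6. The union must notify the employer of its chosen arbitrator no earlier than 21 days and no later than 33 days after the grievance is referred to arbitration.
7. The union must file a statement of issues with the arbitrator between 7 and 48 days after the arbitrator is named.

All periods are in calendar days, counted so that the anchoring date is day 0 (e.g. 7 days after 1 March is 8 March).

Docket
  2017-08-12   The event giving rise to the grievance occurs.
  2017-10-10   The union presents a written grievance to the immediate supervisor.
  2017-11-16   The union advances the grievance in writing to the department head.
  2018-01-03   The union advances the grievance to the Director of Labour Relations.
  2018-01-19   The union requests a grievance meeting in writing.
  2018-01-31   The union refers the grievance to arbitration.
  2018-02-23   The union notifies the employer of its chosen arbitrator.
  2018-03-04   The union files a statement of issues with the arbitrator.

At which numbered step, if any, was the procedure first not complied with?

(1) due by 2017-08-12 + 60 days = 2017-10-11; done 2017-10-10 — timely.
(2) the permitted window runs from 2017-11-07 + 7 = 2017-11-14 to 2017-11-07 + 18 = 2017-11-25; 2017-11-16 falls inside that range.
(3) the permitted window runs from 2017-11-16 + 5 = 2017-11-21 to 2017-11-16 + 50 = 2018-01-05; done 2018-01-03, which is between those dates.
(4) the permitted window runs from 2018-01-03 + 15 = 2018-01-18 to 2018-01-03 + 29 = 2018-02-01; done 2018-01-19 — within the window.
(5) the permitted window runs from 2018-01-19 + 11 = 2018-01-30 to 2018-01-19 + 52 = 2018-03-12; done 2018-01-31 — within the window.
(6) the permitted window runs from 2018-01-31 + 21 = 2018-02-21 to 2018-01-31 + 33 = 2018-03-05; 2018-02-23 falls inside that range.
(7) the permitted window runs from 2018-02-23 + 7 = 2018-03-02 to 2018-02-23 + 48 = 2018-04-12; 2018-03-04 falls inside that range.

None — every step was satisfied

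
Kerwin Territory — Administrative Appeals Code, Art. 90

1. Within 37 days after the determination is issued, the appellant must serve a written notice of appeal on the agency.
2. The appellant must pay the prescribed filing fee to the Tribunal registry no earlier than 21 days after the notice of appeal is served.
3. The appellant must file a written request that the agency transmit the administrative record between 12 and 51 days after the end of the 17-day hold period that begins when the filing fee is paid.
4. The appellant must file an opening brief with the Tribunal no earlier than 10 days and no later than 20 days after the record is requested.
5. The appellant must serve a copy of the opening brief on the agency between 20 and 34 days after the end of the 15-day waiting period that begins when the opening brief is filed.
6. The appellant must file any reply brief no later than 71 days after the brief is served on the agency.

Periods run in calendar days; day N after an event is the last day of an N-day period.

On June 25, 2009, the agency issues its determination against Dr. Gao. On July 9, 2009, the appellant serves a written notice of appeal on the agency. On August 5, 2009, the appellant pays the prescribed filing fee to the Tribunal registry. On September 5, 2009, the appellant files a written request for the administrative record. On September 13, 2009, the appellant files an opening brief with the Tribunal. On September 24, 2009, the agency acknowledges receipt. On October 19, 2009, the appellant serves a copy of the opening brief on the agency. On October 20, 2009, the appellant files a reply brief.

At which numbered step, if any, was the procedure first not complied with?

Step 4

(1) due by June 25, 2009 + 37 days = August 1, 2009; July 9, 2009 is within that limit.
(2) permitted from July 9, 2009 + 21 days = July 30, 2009 onward; August 5, 2009 is on or after that date.
(3) the permitted window runs from August 22, 2009 + 12 = September 3, 2009 to August 22, 2009 + 51 = October 12, 2009; done September 5, 2009 — within the window.
(4) the permitted window runs from September 5, 2009 + 10 = September 15, 2009 to September 5, 2009 + 20 = September 25, 2009; September 13, 2009 is 2 days too early.
Later steps need not be reached.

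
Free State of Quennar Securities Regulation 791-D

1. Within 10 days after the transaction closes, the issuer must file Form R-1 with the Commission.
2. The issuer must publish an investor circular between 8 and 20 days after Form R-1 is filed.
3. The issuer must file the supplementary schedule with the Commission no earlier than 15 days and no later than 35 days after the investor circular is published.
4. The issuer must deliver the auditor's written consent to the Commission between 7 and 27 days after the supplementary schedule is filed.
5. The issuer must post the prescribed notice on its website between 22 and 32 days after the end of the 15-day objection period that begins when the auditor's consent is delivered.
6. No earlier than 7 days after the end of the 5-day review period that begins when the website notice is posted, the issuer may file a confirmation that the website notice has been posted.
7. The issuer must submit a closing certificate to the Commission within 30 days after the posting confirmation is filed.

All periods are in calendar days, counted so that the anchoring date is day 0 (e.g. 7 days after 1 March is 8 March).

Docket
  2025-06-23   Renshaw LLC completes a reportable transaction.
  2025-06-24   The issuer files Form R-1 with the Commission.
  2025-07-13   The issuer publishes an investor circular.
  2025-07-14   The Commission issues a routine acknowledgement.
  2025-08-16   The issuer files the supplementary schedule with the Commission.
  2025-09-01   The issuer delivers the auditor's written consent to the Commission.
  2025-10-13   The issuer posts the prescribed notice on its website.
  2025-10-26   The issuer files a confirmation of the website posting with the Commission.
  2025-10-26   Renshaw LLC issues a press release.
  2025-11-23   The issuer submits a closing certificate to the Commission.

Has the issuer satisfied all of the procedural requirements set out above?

(1) due by 2025-06-23 + 10 days = 2025-07-03; done 2025-06-24 — timely.
(2) the permitted window runs from 2025-06-24 + 8 = 2025-07-02 to 2025-06-24 + 20 = 2025-07-14; done 2025-07-13, which is between those dates.
(3) the permitted window runs from 2025-07-13 + 15 = 2025-07-28 to 2025-07-13 + 35 = 2025-08-17; done 2025-08-16, which is between those dates.
(4) the permitted window runs from 2025-08-16 + 7 = 2025-08-23 to 2025-08-16 + 27 = 2025-09-12; done 2025-09-01 — within the window.
(5) the permitted window runs from 2025-09-16 + 22 = 2025-10-08 to 2025-09-16 + 32 = 2025-10-18; done 2025-10-13, which is between those dates.
(6) permitted from 2025-10-18 + 7 days = 2025-10-25 onward; done 2025-10-26, after the minimum wait.
(7) due by 2025-10-26 + 30 days = 2025-11-25; 2025-11-23 is within that limit.

Yes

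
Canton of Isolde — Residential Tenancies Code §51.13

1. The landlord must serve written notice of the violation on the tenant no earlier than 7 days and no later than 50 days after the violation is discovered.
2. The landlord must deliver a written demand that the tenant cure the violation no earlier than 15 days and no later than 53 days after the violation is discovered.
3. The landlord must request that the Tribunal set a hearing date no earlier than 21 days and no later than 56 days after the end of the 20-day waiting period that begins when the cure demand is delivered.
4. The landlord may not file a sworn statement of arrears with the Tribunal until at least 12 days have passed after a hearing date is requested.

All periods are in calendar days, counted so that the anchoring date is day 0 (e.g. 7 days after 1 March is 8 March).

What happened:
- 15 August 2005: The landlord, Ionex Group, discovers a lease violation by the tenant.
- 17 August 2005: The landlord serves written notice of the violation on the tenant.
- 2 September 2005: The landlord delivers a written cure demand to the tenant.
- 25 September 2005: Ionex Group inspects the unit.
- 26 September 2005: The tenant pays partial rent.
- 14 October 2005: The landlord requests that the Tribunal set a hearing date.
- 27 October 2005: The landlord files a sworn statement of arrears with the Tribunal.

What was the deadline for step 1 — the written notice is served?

4 October 2005

Step 1 runs from 15 August 2005, when the violation is discovered. The window is 7–50 days after 15 August 2005; it closes on 4 October 2005.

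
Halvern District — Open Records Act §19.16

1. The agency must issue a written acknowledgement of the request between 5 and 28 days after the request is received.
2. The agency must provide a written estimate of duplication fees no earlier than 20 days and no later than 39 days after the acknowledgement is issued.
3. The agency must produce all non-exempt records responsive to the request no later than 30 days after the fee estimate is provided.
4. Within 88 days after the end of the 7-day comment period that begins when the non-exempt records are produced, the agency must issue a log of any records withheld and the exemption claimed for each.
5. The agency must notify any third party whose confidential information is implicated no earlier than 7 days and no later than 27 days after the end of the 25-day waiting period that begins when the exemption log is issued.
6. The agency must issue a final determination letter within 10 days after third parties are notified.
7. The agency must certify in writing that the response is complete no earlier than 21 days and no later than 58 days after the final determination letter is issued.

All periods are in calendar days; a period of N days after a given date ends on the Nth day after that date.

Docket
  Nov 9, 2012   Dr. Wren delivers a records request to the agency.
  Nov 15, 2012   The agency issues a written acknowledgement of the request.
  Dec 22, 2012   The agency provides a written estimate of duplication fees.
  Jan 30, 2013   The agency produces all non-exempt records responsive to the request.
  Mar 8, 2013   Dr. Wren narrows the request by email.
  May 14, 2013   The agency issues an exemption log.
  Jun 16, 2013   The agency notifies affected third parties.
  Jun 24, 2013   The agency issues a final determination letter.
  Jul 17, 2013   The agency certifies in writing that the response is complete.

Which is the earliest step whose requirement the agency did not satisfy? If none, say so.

Step 1: the window is 5–28 days after Nov 9, 2012 (when the request is received), so Nov 14, 2012 through Dec 7, 2012; done Nov 15, 2012, which is between those dates.
Step 2: the window is 20–39 days after Nov 15, 2012 (when the acknowledgement is issued), so Dec 5, 2012 through Dec 24, 2012; done Dec 22, 2012, which is between those dates.
Step 3: 30 days after Dec 22, 2012 (when the fee estimate is provided) is Jan 21, 2013; Jan 30, 2013 misses that deadline by 9 days.
The analysis stops there.

Step 3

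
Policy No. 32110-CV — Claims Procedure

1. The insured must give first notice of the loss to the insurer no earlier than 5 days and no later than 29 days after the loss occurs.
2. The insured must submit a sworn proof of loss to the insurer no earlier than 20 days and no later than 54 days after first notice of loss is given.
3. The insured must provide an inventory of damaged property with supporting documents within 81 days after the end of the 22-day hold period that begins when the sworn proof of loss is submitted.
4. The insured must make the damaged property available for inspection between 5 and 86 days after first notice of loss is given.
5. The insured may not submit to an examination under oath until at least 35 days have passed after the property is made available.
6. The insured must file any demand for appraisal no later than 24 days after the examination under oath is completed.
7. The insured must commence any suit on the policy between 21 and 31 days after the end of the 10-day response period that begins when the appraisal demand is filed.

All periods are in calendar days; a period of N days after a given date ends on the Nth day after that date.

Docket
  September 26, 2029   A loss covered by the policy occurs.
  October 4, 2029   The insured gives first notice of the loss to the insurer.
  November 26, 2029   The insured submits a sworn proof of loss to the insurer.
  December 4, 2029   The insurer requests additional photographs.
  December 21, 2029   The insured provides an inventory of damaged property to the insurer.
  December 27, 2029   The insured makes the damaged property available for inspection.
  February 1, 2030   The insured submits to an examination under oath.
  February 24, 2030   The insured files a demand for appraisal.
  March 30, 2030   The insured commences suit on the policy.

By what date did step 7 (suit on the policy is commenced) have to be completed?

The appraisal demand is filed on February 24, 2030; the 10-day response period therefore ends March 6, 2030, and step 7 runs from that date. The window is 21–31 days after March 6, 2030; it closes on April 6, 2030.

April 6, 2030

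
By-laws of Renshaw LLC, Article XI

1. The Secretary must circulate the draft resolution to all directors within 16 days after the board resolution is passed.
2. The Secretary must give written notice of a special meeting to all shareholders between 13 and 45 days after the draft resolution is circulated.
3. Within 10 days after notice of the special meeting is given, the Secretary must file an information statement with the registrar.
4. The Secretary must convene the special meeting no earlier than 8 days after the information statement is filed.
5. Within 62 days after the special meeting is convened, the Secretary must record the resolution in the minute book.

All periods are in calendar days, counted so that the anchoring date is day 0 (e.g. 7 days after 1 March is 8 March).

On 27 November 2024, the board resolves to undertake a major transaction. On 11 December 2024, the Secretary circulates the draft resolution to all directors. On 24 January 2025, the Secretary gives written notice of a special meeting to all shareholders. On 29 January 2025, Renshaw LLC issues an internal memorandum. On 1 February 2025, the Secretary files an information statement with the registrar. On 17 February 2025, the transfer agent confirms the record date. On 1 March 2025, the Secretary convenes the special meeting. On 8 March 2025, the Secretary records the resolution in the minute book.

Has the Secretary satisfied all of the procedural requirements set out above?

Yes

Step 1 — counting 16 days from 27 November 2024 (when the board resolution is passed) gives a deadline of 13 December 2024; 11 December 2024 is within that limit.
Step 2 — 13 and 45 days from 11 December 2024 (when the draft resolution is circulated) are 24 December 2024 and 25 January 2025 respectively; 24 January 2025 falls inside that range.
Step 3 — counting 10 days from 24 January 2025 (when notice of the special meeting is given) gives a deadline of 3 February 2025; 1 February 2025 is within that limit.
Step 4 — must wait 8 days from 1 February 2025 (when the information statement is filed), so not before 9 February 2025; done 1 March 2025 — permitted.
Step 5 — counting 62 days from 1 March 2025 (when the special meeting is convened) gives a deadline of 2 May 2025; 8 March 2025 is within that limit.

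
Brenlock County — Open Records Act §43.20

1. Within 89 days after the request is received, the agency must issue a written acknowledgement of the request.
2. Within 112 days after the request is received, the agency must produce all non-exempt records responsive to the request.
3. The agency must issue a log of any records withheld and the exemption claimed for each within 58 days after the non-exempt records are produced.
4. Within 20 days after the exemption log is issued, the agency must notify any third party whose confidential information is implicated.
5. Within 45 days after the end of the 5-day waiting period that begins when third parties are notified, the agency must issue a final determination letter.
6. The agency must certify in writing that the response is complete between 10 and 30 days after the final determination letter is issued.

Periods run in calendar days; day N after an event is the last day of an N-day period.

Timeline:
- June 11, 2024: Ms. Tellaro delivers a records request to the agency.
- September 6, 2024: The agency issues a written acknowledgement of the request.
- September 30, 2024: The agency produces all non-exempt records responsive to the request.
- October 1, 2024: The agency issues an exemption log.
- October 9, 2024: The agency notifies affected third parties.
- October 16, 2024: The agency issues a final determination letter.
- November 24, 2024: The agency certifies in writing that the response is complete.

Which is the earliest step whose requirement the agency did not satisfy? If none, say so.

(1) due by June 11, 2024 + 89 days = September 8, 2024; September 6, 2024 is within that limit.
(2) due by June 11, 2024 + 112 days = October 1, 2024; completed September 30, 2024, before the deadline.
(3) due by September 30, 2024 + 58 days = November 27, 2024; October 1, 2024 is within that limit.
(4) due by October 1, 2024 + 20 days = October 21, 2024; October 9, 2024 is within that limit.
(5) due by October 14, 2024 + 45 days = November 28, 2024; done October 16, 2024 — timely.
(6) the permitted window runs from October 16, 2024 + 10 = October 26, 2024 to October 16, 2024 + 30 = November 15, 2024; done November 24, 2024 — 9 days after the window closed.

Step 6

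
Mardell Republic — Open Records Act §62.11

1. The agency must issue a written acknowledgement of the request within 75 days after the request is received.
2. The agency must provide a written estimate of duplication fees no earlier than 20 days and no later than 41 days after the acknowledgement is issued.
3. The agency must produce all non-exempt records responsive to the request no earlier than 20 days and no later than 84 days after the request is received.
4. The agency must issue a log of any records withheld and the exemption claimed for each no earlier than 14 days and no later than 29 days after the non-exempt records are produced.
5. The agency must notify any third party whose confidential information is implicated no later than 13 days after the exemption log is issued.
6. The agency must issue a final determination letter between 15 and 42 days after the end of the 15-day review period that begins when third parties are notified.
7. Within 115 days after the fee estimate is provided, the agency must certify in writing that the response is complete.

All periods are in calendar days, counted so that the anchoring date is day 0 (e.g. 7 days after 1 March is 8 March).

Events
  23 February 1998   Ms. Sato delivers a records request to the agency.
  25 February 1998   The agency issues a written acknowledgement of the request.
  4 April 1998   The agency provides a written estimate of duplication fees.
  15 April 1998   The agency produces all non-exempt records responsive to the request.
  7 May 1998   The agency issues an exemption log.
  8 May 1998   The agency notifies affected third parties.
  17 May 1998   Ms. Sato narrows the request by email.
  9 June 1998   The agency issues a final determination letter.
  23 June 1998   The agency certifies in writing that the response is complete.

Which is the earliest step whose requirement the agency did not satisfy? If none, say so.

None — every step was satisfied

Step 1 — counting 75 days from 23 February 1998 (when the request is received) gives a deadline of 9 May 1998; 25 February 1998 is within that limit.
Step 2 — 20 and 41 days from 25 February 1998 (when the acknowledgement is issued) are 17 March 1998 and 7 April 1998 respectively; 4 April 1998 falls inside that range.
Step 3 — 20 and 84 days from 23 February 1998 (when the request is received) are 15 March 1998 and 18 May 1998 respectively; done 15 April 1998 — within the window.
Step 4 — 14 and 29 days from 15 April 1998 (when the non-exempt records are produced) are 29 April 1998 and 14 May 1998 respectively; 7 May 1998 falls inside that range.
Step 5 — counting 13 days from 7 May 1998 (when the exemption log is issued) gives a deadline of 20 May 1998; completed 8 May 1998, before the deadline.
Step 6 — 15 and 42 days from 23 May 1998 (end of the 15-day review period, which began when third parties are notified on 8 May 1998) are 7 June 1998 and 4 July 1998 respectively; 9 June 1998 falls inside that range.
Step 7 — counting 115 days from 4 April 1998 (when the fee estimate is provided) gives a deadline of 28 July 1998; 23 June 1998 is within that limit.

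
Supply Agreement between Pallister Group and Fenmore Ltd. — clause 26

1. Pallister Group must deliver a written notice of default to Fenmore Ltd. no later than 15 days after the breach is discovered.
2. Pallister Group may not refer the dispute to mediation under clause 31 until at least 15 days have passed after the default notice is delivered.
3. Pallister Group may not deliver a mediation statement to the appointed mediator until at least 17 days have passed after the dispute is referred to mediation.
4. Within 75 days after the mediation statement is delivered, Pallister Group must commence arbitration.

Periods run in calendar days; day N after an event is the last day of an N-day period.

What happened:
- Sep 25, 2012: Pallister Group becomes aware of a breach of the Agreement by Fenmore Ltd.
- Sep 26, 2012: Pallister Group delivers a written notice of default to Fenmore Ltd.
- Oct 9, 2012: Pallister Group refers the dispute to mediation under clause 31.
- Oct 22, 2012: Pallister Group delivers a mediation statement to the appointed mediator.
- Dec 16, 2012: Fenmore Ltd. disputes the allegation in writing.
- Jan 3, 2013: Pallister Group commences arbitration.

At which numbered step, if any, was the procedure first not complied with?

(1) due by Sep 25, 2012 + 15 days = Oct 10, 2012; done Sep 26, 2012 — timely.
(2) permitted from Sep 26, 2012 + 15 days = Oct 11, 2012 onward; done Oct 9, 2012 — 2 days too early.

Step 2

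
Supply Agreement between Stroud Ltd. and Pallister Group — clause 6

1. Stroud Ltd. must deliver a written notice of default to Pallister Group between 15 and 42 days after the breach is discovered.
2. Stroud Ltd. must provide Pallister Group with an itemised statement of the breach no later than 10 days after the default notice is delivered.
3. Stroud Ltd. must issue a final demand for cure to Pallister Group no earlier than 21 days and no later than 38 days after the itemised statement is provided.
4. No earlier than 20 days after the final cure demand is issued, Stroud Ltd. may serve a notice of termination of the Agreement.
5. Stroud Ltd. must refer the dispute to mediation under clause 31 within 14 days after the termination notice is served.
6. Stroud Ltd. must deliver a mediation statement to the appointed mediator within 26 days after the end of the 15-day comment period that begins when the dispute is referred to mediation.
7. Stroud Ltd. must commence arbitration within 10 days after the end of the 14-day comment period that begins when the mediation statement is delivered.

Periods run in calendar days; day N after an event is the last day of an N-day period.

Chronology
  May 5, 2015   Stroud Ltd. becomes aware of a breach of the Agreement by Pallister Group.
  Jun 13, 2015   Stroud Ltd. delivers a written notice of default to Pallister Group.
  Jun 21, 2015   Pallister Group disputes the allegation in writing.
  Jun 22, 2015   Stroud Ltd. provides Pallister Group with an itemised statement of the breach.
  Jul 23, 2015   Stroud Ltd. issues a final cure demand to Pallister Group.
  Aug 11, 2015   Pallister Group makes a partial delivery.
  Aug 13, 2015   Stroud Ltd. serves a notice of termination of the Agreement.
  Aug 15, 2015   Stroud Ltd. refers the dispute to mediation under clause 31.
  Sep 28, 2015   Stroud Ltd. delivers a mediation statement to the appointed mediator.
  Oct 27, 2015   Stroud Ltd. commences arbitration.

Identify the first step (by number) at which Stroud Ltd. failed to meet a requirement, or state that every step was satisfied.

(1) the permitted window runs from May 5, 2015 + 15 = May 20, 2015 to May 5, 2015 + 42 = Jun 16, 2015; done Jun 13, 2015, which is between those dates.
(2) due by Jun 13, 2015 + 10 days = Jun 23, 2015; done Jun 22, 2015 — timely.
(3) the permitted window runs from Jun 22, 2015 + 21 = Jul 13, 2015 to Jun 22, 2015 + 38 = Jul 30, 2015; Jul 23, 2015 falls inside that range.
(4) permitted from Jul 23, 2015 + 20 days = Aug 12, 2015 onward; Aug 13, 2015 is on or after that date.
(5) due by Aug 13, 2015 + 14 days = Aug 27, 2015; completed Aug 15, 2015, before the deadline.
(6) due by Aug 30, 2015 + 26 days = Sep 25, 2015; done Sep 28, 2015 — 3 days late.
The procedure was therefore not followed at step 6.

Step 6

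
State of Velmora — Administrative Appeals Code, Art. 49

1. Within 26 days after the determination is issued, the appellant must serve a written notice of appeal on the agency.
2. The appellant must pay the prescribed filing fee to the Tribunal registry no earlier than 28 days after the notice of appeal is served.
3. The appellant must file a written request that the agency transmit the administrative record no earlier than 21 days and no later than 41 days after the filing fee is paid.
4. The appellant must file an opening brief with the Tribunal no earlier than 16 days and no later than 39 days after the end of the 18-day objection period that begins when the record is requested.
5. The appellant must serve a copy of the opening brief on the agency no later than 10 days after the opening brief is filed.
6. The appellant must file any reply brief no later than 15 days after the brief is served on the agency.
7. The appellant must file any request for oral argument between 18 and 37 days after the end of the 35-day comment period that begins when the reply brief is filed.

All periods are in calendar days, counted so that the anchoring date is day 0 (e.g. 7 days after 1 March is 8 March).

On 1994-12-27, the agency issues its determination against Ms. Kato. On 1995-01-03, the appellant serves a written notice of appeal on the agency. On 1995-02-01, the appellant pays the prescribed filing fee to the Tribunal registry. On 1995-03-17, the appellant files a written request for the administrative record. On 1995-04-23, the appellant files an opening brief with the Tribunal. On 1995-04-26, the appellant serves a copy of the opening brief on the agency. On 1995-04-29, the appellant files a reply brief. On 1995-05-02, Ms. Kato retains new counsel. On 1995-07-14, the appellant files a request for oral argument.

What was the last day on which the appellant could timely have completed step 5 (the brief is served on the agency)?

1995-05-03

Step 5 runs from 1995-04-23, when the opening brief is filed. 10 days after 1995-04-23 is 1995-05-03.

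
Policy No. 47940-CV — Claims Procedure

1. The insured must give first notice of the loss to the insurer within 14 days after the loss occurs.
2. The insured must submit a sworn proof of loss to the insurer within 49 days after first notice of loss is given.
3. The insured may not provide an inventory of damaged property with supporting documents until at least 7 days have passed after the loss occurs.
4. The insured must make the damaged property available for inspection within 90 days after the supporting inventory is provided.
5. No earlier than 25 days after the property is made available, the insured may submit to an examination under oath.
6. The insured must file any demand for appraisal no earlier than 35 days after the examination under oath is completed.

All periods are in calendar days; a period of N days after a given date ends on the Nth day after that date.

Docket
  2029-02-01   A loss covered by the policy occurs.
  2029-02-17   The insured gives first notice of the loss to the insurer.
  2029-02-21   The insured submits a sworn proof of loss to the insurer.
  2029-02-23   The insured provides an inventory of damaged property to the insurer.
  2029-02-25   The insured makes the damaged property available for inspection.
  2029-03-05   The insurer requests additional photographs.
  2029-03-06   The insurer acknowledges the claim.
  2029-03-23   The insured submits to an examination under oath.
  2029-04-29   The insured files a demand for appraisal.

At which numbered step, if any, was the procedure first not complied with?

Step 1

Step 1 — counting 14 days from 2029-02-01 (when the loss occurs) gives a deadline of 2029-02-15; 2029-02-17 misses that deadline by 2 days.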